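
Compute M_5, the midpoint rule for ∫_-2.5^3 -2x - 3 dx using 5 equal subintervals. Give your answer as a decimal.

Δx = (3 − (-2.5))/5 = 1.1.
Midpoints: -1.95, -0.85, 0.25, 1.35, 2.45.
f(-1.95) = 0.9, f(-0.85) = -1.3, f(0.25) = -3.5, f(1.35) = -5.7, f(2.45) = -7.9.
Sum = Δx · [f(-1.95) + f(-0.85) + f(0.25) + f(1.35) + f(2.45)].
Sum = -19.25.

-19.25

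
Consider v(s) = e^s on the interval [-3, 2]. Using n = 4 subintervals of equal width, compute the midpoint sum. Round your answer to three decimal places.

Δs = (2 − (-3))/4 = 1.25.
Midpoints: -2.375, -1.125, 0.125, 1.375.
v(-2.375) ≈ 0.093, v(-1.125) ≈ 0.325, v(0.125) ≈ 1.133, v(1.375) ≈ 3.955.
Sum = Δs · [v(-2.375) + v(-1.125) + v(0.125) + v(1.375)].
Sum ≈ 6.882.

6.882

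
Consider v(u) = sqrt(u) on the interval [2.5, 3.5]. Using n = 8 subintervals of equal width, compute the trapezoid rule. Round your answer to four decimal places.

1.7300

Δu = (3.5 − 2.5)/8 = 0.125.
v(2.5) ≈ 1.5811, v(2.625) ≈ 1.6202, v(2.75) ≈ 1.6583, v(2.875) ≈ 1.6956, v(3) ≈ 1.7321, v(3.125) ≈ 1.7678, v(3.25) ≈ 1.8028, v(3.375) ≈ 1.8371, v(3.5) ≈ 1.8708.
T_8 = (Δu/2)·[v(u_0) + 2v(u_1) + ... + 2v(u_{7}) + v(u_8)].
Sum ≈ 1.7300.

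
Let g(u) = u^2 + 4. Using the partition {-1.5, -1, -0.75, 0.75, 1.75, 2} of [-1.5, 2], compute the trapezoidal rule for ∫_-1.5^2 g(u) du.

Subinterval widths: 0.5, 0.25, 1.5, 1, 0.25.
g(-1.5) = 6.25, g(-1) = 5, g(-0.75) = 4.5625, g(0.75) = 4.5625, g(1.75) = 7.0625, g(2) = 8.
On each subinterval the trapezoid contributes (Δu_i/2)·[g(u_{i-1}) + g(u_i)].
Sum = 18.546875.

18.546875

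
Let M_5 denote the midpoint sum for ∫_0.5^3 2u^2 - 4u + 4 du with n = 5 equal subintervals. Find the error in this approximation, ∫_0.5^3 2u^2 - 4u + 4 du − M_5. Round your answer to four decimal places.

Exact integral: ∫_0.5^3 f(u) du ≈ 10.416667.
M_5 = 10.3125.
Error ≈ 10.416667 − 10.3125 ≈ 0.1042.

0.1042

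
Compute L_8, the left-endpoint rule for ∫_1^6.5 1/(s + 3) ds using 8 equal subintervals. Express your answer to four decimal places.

0.9168

Δs = (6.5 − 1)/8 = 0.6875.
Left endpoints: 1, 1.6875, 2.375, 3.0625, 3.75, 4.4375, 5.125, 5.8125.
f(1) = 0.25, f(1.6875) = 16/75, f(2.375) = 8/43, f(3.0625) = 16/97, f(3.75) = 4/27, f(4.4375) = 16/119, f(5.125) = 8/65, f(5.8125) = 16/141.
Sum = Δs · [f(1) + f(1.6875) + f(2.375) + ...].
Sum ≈ 0.9168.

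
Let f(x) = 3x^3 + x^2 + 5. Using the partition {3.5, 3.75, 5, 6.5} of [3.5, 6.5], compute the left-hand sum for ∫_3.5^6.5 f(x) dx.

865.55078125

Subinterval widths: 0.25, 1.25, 1.5.
Left endpoints: 3.5, 3.75, 5.
f(3.5) = 145.875, f(3.75) = 177.265625, f(5) = 405.
Sum = Σ Δx_i · f(x_i).
Sum = 865.55078125.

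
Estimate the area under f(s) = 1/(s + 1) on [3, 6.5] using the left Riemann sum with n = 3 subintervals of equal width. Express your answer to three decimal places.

Δs = (6.5 − 3)/3 = 7/6.
Left endpoints: 3, 25/6, 16/3.
f(3) = 0.25, f(25/6) = 6/31, f(16/3) = 3/19.
Sum = Δs · [f(3) + f(25/6) + f(16/3)].
Sum ≈ 0.702.

0.702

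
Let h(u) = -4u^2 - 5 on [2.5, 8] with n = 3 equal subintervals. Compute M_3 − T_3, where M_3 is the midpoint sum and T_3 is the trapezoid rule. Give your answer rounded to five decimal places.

M_3 ≈ -683.1712963.
T_3 ≈ -701.6574074.
M_3 − T_3 ≈ 18.48611.

18.48611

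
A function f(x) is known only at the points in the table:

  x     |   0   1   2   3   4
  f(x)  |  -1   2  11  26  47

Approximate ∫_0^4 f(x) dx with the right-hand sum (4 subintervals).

86

Δx = 1.
Sum = 1·[2 + 11 + 26 + 47] = 86.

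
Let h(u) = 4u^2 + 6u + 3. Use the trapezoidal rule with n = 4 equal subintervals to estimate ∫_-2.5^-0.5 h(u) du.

Δu = (-0.5 − (-2.5))/4 = 0.5.
h(-2.5) = 13, h(-2) = 7, h(-1.5) = 3, h(-1) = 1, h(-0.5) = 1.
T_4 = (Δu/2)·[h(u_0) + 2h(u_1) + 2h(u_2) + 2h(u_3) + h(u_4)].
Sum = 9.

9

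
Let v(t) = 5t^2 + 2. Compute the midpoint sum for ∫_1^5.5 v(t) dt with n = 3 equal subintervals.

Δt = (5.5 − 1)/3 = 1.5.
Midpoints: 1.75, 3.25, 4.75.
v(1.75) = 17.3125, v(3.25) = 54.8125, v(4.75) = 114.8125.
Sum = Δt · [v(1.75) + v(3.25) + v(4.75)].
Sum = 280.40625.

280.40625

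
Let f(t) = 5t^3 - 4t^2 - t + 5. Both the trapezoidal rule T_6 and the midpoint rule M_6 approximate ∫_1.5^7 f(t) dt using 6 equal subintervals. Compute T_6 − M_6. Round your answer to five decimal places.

T_6 ≈ 2592.2362558.
M_6 ≈ 2523.2021846.
T_6 − M_6 ≈ 69.03407.

69.03407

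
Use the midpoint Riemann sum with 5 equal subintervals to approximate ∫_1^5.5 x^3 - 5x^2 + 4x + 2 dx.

Δx = (5.5 − 1)/5 = 0.9.
Midpoints: 1.45, 2.35, 3.25, 4.15, 5.05.
f(1.45) = 0.336125, f(2.35) = -3.234625, f(3.25) = -3.484375, f(4.15) = 3.960875, f(5.05) = 23.475125.
Sum = Δx · [f(1.45) + f(2.35) + f(3.25) + f(4.15) + f(5.05)].
Sum = 18.9478125.

18.9478125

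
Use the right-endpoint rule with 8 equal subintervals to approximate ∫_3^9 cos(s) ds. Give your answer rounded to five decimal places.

Δs = (9 − 3)/8 = 0.75.
Right endpoints: 3.75, 4.5, 5.25, 6, 6.75, 7.5, 8.25, 9.
f(3.75) ≈ -0.82056, f(4.5) ≈ -0.21080, f(5.25) ≈ 0.51209, f(6) ≈ 0.96017, f(6.75) ≈ 0.89301, f(7.5) ≈ 0.34664, f(8.25) ≈ -0.38575, f(9) ≈ -0.91113.
Sum = Δs · [f(3.75) + f(4.5) + f(5.25) + ...].
Sum ≈ 0.28775.

0.28775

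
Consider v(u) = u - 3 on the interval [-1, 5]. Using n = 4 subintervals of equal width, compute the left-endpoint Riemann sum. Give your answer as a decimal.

Δu = (5 − (-1))/4 = 1.5.
Left endpoints: -1, 0.5, 2, 3.5.
v(-1) = -4, v(0.5) = -2.5, v(2) = -1, v(3.5) = 0.5.
Sum = Δu · [v(-1) + v(0.5) + v(2) + v(3.5)].
Sum = -10.5.

-10.5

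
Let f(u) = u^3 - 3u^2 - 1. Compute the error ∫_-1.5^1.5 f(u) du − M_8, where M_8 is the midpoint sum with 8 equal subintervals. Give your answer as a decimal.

-0.10546875

Exact integral: ∫_-1.5^1.5 f(u) du = -9.75.
M_8 = -9.64453125.
Error = -9.75 − (-9.64453125) = -0.10546875.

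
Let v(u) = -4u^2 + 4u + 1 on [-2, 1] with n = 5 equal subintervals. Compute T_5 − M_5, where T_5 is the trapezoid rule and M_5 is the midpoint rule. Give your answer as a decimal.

-1.08

T_5 = -15.72.
M_5 = -14.64.
T_5 − M_5 = -1.08.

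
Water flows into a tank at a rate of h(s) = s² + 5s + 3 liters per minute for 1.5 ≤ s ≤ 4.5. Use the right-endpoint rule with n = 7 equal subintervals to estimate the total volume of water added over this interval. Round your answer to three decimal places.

Δs = (4.5 − 1.5)/7 = 3/7.
Right endpoints: 27/14, 33/14, 39/14, 45/14, 51/14, 57/14, 4.5.
h(27/14) = 3207/196, h(33/14) = 3987/196, h(39/14) = 4839/196, h(45/14) = 5763/196, h(51/14) = 6759/196, h(57/14) = 7827/196, h(4.5) = 45.75.
Sum = Δs · [h(27/14) + h(33/14) + h(39/14) + ...].
Sum ≈ 90.413.

90.413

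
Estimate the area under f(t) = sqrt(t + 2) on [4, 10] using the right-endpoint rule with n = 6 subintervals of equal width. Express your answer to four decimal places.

Δt = (10 − 4)/6 = 1.
Right endpoints: 5, 6, 7, 8, 9, 10.
f(5) ≈ 2.6458, f(6) ≈ 2.8284, f(7) ≈ 3.0000, f(8) ≈ 3.1623, f(9) ≈ 3.3166, f(10) ≈ 3.4641.
Sum = Δt · [f(5) + f(6) + f(7) + ...].
Sum ≈ 18.4172.

18.4172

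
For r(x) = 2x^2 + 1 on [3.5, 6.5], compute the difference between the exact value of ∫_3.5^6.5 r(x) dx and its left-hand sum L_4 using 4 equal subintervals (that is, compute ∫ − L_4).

21.9375

Exact integral: ∫_3.5^6.5 r(x) dx = 157.5.
L_4 = 135.5625.
Error = 157.5 − 135.5625 = 21.9375.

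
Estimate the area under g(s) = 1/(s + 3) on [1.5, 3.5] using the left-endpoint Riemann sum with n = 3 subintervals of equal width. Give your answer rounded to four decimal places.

Δs = (3.5 − 1.5)/3 = 2/3.
Left endpoints: 1.5, 13/6, 17/6.
g(1.5) = 2/9, g(13/6) = 6/31, g(17/6) = 6/35.
Sum = Δs · [g(1.5) + g(13/6) + g(17/6)].
Sum ≈ 0.3915.

0.3915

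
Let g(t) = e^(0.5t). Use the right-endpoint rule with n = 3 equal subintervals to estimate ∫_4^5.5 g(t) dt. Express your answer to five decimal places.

Δt = (5.5 − 4)/3 = 0.5.
Right endpoints: 4.5, 5, 5.5.
g(4.5) ≈ 9.48774, g(5) ≈ 12.18249, g(5.5) ≈ 15.64263.
Sum = Δt · [g(4.5) + g(5) + g(5.5)].
Sum ≈ 18.65643.

18.65643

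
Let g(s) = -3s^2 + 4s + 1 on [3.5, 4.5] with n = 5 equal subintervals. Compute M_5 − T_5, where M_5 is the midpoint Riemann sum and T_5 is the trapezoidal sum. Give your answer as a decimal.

0.03

M_5 = -31.24.
T_5 = -31.27.
M_5 − T_5 = 0.03.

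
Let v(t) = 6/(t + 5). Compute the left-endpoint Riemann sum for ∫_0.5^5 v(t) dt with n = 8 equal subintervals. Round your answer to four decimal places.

Δt = (5 − 0.5)/8 = 0.5625.
Left endpoints: 0.5, 1.0625, 1.625, 2.1875, 2.75, 3.3125, 3.875, 4.4375.
v(0.5) = 12/11, v(1.0625) = 96/97, v(1.625) = 48/53, v(2.1875) = 96/115, v(2.75) = 24/31, v(3.3125) = 96/133, v(3.875) = 48/71, v(4.4375) = 96/151.
Sum = Δt · [v(0.5) + v(1.0625) + v(1.625) + ...].
Sum ≈ 3.7287.

3.7287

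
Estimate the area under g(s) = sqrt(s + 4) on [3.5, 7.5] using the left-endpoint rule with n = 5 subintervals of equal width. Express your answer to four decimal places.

Δs = (7.5 − 3.5)/5 = 0.8.
Left endpoints: 3.5, 4.3, 5.1, 5.9, 6.7.
g(3.5) ≈ 2.7386, g(4.3) ≈ 2.8810, g(5.1) ≈ 3.0166, g(5.9) ≈ 3.1464, g(6.7) ≈ 3.2711.
Sum = Δs · [g(3.5) + g(4.3) + g(5.1) + g(5.9) + g(6.7)].
Sum ≈ 12.0430.

12.0430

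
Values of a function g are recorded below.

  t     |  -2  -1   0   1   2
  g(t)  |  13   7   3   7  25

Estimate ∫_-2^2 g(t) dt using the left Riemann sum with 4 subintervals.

Δt = 1.
Sum = 1·[13 + 7 + 3 + 7] = 30.

30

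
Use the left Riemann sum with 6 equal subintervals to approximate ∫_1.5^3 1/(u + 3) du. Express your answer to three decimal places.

0.295

Δu = (3 − 1.5)/6 = 0.25.
Left endpoints: 1.5, 1.75, 2, 2.25, 2.5, 2.75.
f(1.5) = 2/9, f(1.75) = 4/19, f(2) = 0.2, f(2.25) = 4/21, f(2.5) = 2/11, f(2.75) = 4/23.
Sum = Δu · [f(1.5) + f(1.75) + f(2) + ...].
Sum ≈ 0.295.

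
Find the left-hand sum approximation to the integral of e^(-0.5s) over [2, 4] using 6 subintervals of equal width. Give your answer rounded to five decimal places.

0.50492

Δs = (4 − 2)/6 = 1/3.
Left endpoints: 2, 7/3, 8/3, 3, 10/3, 11/3.
f(2) ≈ 0.36788, f(7/3) ≈ 0.31140, f(8/3) ≈ 0.26360, f(3) ≈ 0.22313, f(10/3) ≈ 0.18888, f(11/3) ≈ 0.15988.
Sum = Δs · [f(2) + f(7/3) + f(8/3) + ...].
Sum ≈ 0.50492.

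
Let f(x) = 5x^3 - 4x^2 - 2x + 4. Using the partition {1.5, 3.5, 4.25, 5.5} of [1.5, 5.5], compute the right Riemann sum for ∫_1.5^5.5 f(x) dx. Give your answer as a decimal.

Subinterval widths: 2, 0.75, 1.25.
Right endpoints: 3.5, 4.25, 5.5.
f(3.5) = 162.375, f(4.25) = 307.078125, f(5.5) = 703.875.
Sum = Σ Δx_i · f(x_i).
Sum = 1434.90234375.

1434.90234375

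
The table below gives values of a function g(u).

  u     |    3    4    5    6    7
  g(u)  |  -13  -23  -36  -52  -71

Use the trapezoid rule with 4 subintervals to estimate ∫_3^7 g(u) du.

-153

Δu = 1.
T_4 = (1/2)·[(-13) + 2·(-23) + 2·(-36) + 2·(-52) + (-71)] = -153.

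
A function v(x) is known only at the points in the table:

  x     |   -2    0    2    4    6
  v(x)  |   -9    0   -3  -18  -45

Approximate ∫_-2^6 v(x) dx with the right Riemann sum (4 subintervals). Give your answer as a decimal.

Δx = 2.
Sum = 2·[0 + (-3) + (-18) + (-45)] = -132.

-132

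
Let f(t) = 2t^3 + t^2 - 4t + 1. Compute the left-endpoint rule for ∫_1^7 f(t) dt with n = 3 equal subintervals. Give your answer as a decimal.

Δt = (7 − 1)/3 = 2.
Left endpoints: 1, 3, 5.
f(1) = 0, f(3) = 52, f(5) = 256.
Sum = Δt · [f(1) + f(3) + f(5)].
Sum = 616.

616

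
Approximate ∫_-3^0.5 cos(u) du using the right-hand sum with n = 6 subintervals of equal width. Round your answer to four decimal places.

1.1476

Δu = (0.5 − (-3))/6 = 7/12.
Right endpoints: -29/12, -11/6, -1.25, -2/3, -1/12, 0.5.
f(-29/12) ≈ -0.7485, f(-11/6) ≈ -0.2595, f(-1.25) ≈ 0.3153, f(-2/3) ≈ 0.7859, f(-1/12) ≈ 0.9965, f(0.5) ≈ 0.8776.
Sum = Δu · [f(-29/12) + f(-11/6) + f(-1.25) + ...].
Sum ≈ 1.1476.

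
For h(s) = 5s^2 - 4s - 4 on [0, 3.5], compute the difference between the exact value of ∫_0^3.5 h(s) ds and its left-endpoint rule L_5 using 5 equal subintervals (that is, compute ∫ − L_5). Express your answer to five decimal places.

Exact integral: ∫_0^3.5 h(s) ds ≈ 32.9583333.
L_5 = 17.85.
Error ≈ 32.9583333 − 17.85 ≈ 15.10833.

15.10833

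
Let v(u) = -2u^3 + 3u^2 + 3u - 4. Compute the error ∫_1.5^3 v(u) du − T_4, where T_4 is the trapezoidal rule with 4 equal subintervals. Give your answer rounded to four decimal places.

Exact integral: ∫_1.5^3 v(u) du = -10.21875.
T_4 ≈ -10.587891.
Error ≈ -10.21875 − (-10.587891) ≈ 0.3691.

0.3691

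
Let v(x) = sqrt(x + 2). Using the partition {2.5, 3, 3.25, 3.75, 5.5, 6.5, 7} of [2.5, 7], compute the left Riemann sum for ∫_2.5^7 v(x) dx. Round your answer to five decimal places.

Subinterval widths: 0.5, 0.25, 0.5, 1.75, 1, 0.5.
Left endpoints: 2.5, 3, 3.25, 3.75, 5.5, 6.5.
v(2.5) ≈ 2.12132, v(3) ≈ 2.23607, v(3.25) ≈ 2.29129, v(3.75) ≈ 2.39792, v(5.5) ≈ 2.73861, v(6.5) ≈ 2.91548.
Sum = Σ Δx_i · v(x_i).
Sum ≈ 11.15802.

11.15802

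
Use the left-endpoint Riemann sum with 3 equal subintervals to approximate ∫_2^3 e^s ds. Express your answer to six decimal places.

10.697744

Δs = (3 − 2)/3 = 1/3.
Left endpoints: 2, 7/3, 8/3.
f(2) ≈ 7.389056, f(7/3) ≈ 10.312259, f(8/3) ≈ 14.391916.
Sum = Δs · [f(2) + f(7/3) + f(8/3)].
Sum ≈ 10.697744.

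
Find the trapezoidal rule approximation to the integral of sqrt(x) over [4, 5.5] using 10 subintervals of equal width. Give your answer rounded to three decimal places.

Δx = (5.5 − 4)/10 = 0.15.
f(4) ≈ 2.000, f(4.15) ≈ 2.037, f(4.3) ≈ 2.074, f(4.45) ≈ 2.110, f(4.6) ≈ 2.145, f(4.75) ≈ 2.179, f(4.9) ≈ 2.214, f(5.05) ≈ 2.247, f(5.2) ≈ 2.280, f(5.35) ≈ 2.313, f(5.5) ≈ 2.345.
T_10 = (Δx/2)·[f(x_0) + 2f(x_1) + ... + 2f(x_{9}) + f(x_10)].
Sum ≈ 3.266.

3.266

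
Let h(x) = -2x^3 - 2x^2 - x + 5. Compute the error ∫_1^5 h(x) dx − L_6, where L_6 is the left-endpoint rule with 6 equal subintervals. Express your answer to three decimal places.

Exact integral: ∫_1^5 h(x) dx ≈ -386.66667.
L_6 ≈ -292.59259.
Error ≈ -386.66667 − (-292.59259) ≈ -94.074.

-94.074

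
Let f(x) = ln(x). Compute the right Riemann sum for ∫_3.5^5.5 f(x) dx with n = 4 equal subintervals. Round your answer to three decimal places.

3.102

Δx = (5.5 − 3.5)/4 = 0.5.
Right endpoints: 4, 4.5, 5, 5.5.
f(4) ≈ 1.386, f(4.5) ≈ 1.504, f(5) ≈ 1.609, f(5.5) ≈ 1.705.
Sum = Δx · [f(4) + f(4.5) + f(5) + f(5.5)].
Sum ≈ 3.102.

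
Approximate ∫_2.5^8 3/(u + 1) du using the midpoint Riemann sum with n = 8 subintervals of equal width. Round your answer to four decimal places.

Δu = (8 − 2.5)/8 = 0.6875.
Midpoints: 2.84375, 3.53125, 4.21875, 4.90625, 5.59375, 6.28125, 6.96875, 7.65625.
f(2.84375) = 32/41, f(3.53125) = 96/145, f(4.21875) = 96/167, f(4.90625) = 32/63, f(5.59375) = 96/211, f(6.28125) = 96/233, f(6.96875) = 32/85, f(7.65625) = 96/277.
Sum = Δu · [f(2.84375) + f(3.53125) + f(4.21875) + ...].
Sum ≈ 2.8293.

2.8293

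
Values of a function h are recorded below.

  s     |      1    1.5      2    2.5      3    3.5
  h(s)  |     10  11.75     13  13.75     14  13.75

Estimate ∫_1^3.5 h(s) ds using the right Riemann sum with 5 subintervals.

33.125

Δs = 0.5.
Sum = 0.5·[11.75 + 13 + 13.75 + 14 + 13.75] = 33.125.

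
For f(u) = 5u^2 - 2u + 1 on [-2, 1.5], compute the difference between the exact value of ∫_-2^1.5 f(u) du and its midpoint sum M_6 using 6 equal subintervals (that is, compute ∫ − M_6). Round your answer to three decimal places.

0.496

Exact integral: ∫_-2^1.5 f(u) du ≈ 24.20833.
M_6 ≈ 23.71209.
Error ≈ 24.20833 − 23.71209 ≈ 0.496.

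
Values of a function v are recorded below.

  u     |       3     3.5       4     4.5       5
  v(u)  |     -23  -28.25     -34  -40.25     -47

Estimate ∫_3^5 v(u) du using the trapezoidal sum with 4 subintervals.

-68.75

Δu = 0.5.
T_4 = (0.5/2)·[(-23) + 2·(-28.25) + 2·(-34) + 2·(-40.25) + (-47)] = -68.75.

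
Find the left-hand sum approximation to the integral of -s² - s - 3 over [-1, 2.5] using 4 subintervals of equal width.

-15.28515625

Δs = (2.5 − (-1))/4 = 0.875.
Left endpoints: -1, -0.125, 0.75, 1.625.
f(-1) = -3, f(-0.125) = -2.890625, f(0.75) = -4.3125, f(1.625) = -7.265625.
Sum = Δs · [f(-1) + f(-0.125) + f(0.75) + f(1.625)].
Sum = -15.28515625.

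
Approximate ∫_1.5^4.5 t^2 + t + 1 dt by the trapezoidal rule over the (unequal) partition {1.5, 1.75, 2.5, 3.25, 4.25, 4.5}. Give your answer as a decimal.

Subinterval widths: 0.25, 0.75, 0.75, 1, 0.25.
f(1.5) = 4.75, f(1.75) = 5.8125, f(2.5) = 9.75, f(3.25) = 14.8125, f(4.25) = 23.3125, f(4.5) = 25.75.
On each subinterval the trapezoid contributes (Δt_i/2)·[f(t_{i-1}) + f(t_i)].
Sum = 41.5625.

41.5625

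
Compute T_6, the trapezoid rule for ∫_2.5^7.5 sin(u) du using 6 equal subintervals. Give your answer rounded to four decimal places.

-1.0806

Δu = (7.5 − 2.5)/6 = 5/6.
f(2.5) ≈ 0.5985, f(10/3) ≈ -0.1906, f(25/6) ≈ -0.8548, f(5) ≈ -0.9589, f(35/6) ≈ -0.4348, f(20/3) ≈ 0.3742, f(7.5) ≈ 0.9380.
T_6 = (Δu/2)·[f(u_0) + 2f(u_1) + ... + 2f(u_{5}) + f(u_6)].
Sum ≈ -1.0806.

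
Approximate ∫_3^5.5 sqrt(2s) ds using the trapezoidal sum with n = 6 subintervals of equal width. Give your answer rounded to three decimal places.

7.260

Δs = (5.5 − 3)/6 = 5/12.
f(3) ≈ 2.449, f(41/12) ≈ 2.614, f(23/6) ≈ 2.769, f(4.25) ≈ 2.915, f(14/3) ≈ 3.055, f(61/12) ≈ 3.189, f(5.5) ≈ 3.317.
T_6 = (Δs/2)·[f(s_0) + 2f(s_1) + ... + 2f(s_{5}) + f(s_6)].
Sum ≈ 7.260.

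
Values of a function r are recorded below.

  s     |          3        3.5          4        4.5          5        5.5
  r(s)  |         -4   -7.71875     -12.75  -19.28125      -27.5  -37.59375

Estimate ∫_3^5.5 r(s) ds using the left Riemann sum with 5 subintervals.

-35.625

Δs = 0.5.
Sum = 0.5·[(-4) + (-7.71875) + (-12.75) + (-19.28125) + (-27.5)] = -35.625.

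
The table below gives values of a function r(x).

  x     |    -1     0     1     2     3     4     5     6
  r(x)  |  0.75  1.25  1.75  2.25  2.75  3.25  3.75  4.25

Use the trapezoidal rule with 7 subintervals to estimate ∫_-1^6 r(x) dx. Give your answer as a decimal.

17.5

Δx = 1.
T_7 = (1/2)·[0.75 + 2·1.25 + 2·1.75 + 2·2.25 + 2·2.75 + 2·3.25 + 2·3.75 + 4.25] = 17.5.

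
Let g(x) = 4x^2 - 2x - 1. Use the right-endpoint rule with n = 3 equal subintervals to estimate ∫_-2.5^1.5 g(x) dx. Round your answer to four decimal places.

14.0741

Δx = (1.5 − (-2.5))/3 = 4/3.
Right endpoints: -7/6, 1/6, 1.5.
g(-7/6) = 61/9, g(1/6) = -11/9, g(1.5) = 5.
Sum = Δx · [g(-7/6) + g(1/6) + g(1.5)].
Sum ≈ 14.0741.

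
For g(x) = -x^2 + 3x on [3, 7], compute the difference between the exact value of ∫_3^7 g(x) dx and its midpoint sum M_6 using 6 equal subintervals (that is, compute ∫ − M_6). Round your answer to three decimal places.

-0.148

Exact integral: ∫_3^7 g(x) dx ≈ -45.33333.
M_6 ≈ -45.18519.
Error ≈ -45.33333 − (-45.18519) ≈ -0.148.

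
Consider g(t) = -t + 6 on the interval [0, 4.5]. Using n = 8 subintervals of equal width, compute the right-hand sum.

15.609375

Δt = (4.5 − 0)/8 = 0.5625.
Right endpoints: 0.5625, 1.125, 1.6875, 2.25, 2.8125, 3.375, 3.9375, 4.5.
g(0.5625) = 5.4375, g(1.125) = 4.875, g(1.6875) = 4.3125, g(2.25) = 3.75, g(2.8125) = 3.1875, g(3.375) = 2.625, g(3.9375) = 2.0625, g(4.5) = 1.5.
Sum = Δt · [g(0.5625) + g(1.125) + g(1.6875) + ...].
Sum = 15.609375.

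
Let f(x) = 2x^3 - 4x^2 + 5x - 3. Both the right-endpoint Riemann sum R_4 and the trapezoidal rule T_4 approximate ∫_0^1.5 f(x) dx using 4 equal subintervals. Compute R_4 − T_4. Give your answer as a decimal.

0.984375

R_4 ≈ 0.158203.
T_4 ≈ -0.826172.
R_4 − T_4 = 0.984375.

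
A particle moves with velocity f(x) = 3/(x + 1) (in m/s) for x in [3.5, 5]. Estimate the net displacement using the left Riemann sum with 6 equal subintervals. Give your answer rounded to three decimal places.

Δx = (5 − 3.5)/6 = 0.25.
Left endpoints: 3.5, 3.75, 4, 4.25, 4.5, 4.75.
f(3.5) = 2/3, f(3.75) = 12/19, f(4) = 0.6, f(4.25) = 4/7, f(4.5) = 6/11, f(4.75) = 12/23.
Sum = Δx · [f(3.5) + f(3.75) + f(4) + ...].
Sum ≈ 0.884.

0.884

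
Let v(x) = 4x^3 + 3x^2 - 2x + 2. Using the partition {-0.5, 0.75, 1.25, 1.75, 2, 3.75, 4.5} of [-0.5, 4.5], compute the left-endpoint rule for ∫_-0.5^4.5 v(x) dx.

Subinterval widths: 1.25, 0.5, 0.5, 0.25, 1.75, 0.75.
Left endpoints: -0.5, 0.75, 1.25, 1.75, 2, 3.75.
v(-0.5) = 3.25, v(0.75) = 3.875, v(1.25) = 12, v(1.75) = 29.125, v(2) = 42, v(3.75) = 247.625.
Sum = Σ Δx_i · v(x_i).
Sum = 278.5.

278.5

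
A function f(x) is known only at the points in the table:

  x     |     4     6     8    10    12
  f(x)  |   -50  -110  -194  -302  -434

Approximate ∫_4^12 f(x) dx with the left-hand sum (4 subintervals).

-1312

Δx = 2.
Sum = 2·[(-50) + (-110) + (-194) + (-302)] = -1312.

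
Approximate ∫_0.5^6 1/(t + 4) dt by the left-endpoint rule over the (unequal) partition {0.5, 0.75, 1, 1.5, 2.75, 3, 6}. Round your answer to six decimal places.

0.901068

Subinterval widths: 0.25, 0.25, 0.5, 1.25, 0.25, 3.
Left endpoints: 0.5, 0.75, 1, 1.5, 2.75, 3.
f(0.5) = 2/9, f(0.75) = 4/19, f(1) = 0.2, f(1.5) = 2/11, f(2.75) = 4/27, f(3) = 1/7.
Sum = Σ Δt_i · f(t_i).
Sum ≈ 0.901068.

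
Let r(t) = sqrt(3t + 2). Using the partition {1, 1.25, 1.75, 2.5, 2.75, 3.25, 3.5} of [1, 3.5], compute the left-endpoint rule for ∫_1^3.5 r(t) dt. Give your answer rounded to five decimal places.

Subinterval widths: 0.25, 0.5, 0.75, 0.25, 0.5, 0.25.
Left endpoints: 1, 1.25, 1.75, 2.5, 2.75, 3.25.
r(1) ≈ 2.23607, r(1.25) ≈ 2.39792, r(1.75) ≈ 2.69258, r(2.5) ≈ 3.08221, r(2.75) ≈ 3.20156, r(3.25) ≈ 3.42783.
Sum = Σ Δt_i · r(t_i).
Sum ≈ 7.00570.

7.00570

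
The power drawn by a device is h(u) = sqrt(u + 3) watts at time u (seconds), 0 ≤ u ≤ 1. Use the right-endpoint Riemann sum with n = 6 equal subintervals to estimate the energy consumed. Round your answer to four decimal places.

Δu = (1 − 0)/6 = 1/6.
Right endpoints: 1/6, 1/3, 0.5, 2/3, 5/6, 1.
h(1/6) ≈ 1.7795, h(1/3) ≈ 1.8257, h(0.5) ≈ 1.8708, h(2/3) ≈ 1.9149, h(5/6) ≈ 1.9579, h(1) ≈ 2.0000.
Sum = Δu · [h(1/6) + h(1/3) + h(0.5) + ...].
Sum ≈ 1.8915.

1.8915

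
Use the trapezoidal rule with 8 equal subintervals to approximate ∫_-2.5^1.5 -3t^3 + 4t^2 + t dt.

Δt = (1.5 − (-2.5))/8 = 0.5.
f(-2.5) = 69.375, f(-2) = 38, f(-1.5) = 17.625, f(-1) = 6, f(-0.5) = 0.875, f(0) = 0, f(0.5) = 1.125, f(1) = 2, f(1.5) = 0.375.
T_8 = (Δt/2)·[f(t_0) + 2f(t_1) + ... + 2f(t_{7}) + f(t_8)].
Sum = 50.25.

50.25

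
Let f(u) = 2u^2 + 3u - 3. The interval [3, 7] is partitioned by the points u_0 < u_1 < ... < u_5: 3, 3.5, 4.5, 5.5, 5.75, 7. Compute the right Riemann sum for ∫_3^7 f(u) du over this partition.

Subinterval widths: 0.5, 1, 1, 0.25, 1.25.
Right endpoints: 3.5, 4.5, 5.5, 5.75, 7.
f(3.5) = 32, f(4.5) = 51, f(5.5) = 74, f(5.75) = 80.375, f(7) = 116.
Sum = Σ Δu_i · f(u_i).
Sum = 306.09375.

306.09375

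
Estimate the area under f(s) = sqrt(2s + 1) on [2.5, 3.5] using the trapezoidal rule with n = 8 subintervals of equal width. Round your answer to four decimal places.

Δs = (3.5 − 2.5)/8 = 0.125.
f(2.5) ≈ 2.4495, f(2.625) ≈ 2.5000, f(2.75) ≈ 2.5495, f(2.875) ≈ 2.5981, f(3) ≈ 2.6458, f(3.125) ≈ 2.6926, f(3.25) ≈ 2.7386, f(3.375) ≈ 2.7839, f(3.5) ≈ 2.8284.
T_8 = (Δs/2)·[f(s_0) + 2f(s_1) + ... + 2f(s_{7}) + f(s_8)].
Sum ≈ 2.6434.

2.6434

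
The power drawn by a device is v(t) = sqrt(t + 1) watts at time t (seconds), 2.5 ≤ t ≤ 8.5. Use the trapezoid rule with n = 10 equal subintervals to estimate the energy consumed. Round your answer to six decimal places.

15.152229

Δt = (8.5 − 2.5)/10 = 0.6.
v(2.5) ≈ 1.870829, v(3.1) ≈ 2.024846, v(3.7) ≈ 2.167948, v(4.3) ≈ 2.302173, v(4.9) ≈ 2.428992, v(5.5) ≈ 2.549510, v(6.1) ≈ 2.664583, v(6.7) ≈ 2.774887, v(7.3) ≈ 2.880972, v(7.9) ≈ 2.983287, v(8.5) ≈ 3.082207.
T_10 = (Δt/2)·[v(t_0) + 2v(t_1) + ... + 2v(t_{9}) + v(t_10)].
Sum ≈ 15.152229.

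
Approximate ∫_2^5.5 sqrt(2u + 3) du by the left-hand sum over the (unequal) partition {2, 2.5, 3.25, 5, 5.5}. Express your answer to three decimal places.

Subinterval widths: 0.5, 0.75, 1.75, 0.5.
Left endpoints: 2, 2.5, 3.25, 5.
f(2) ≈ 2.646, f(2.5) ≈ 2.828, f(3.25) ≈ 3.082, f(5) ≈ 3.606.
Sum = Σ Δu_i · f(u_i).
Sum ≈ 10.641.

10.641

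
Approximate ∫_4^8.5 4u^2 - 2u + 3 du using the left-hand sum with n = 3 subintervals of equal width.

Δu = (8.5 − 4)/3 = 1.5.
Left endpoints: 4, 5.5, 7.
f(4) = 59, f(5.5) = 113, f(7) = 185.
Sum = Δu · [f(4) + f(5.5) + f(7)].
Sum = 535.5.

535.5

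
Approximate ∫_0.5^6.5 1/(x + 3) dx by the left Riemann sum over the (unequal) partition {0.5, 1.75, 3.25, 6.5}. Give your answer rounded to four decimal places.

Subinterval widths: 1.25, 1.5, 3.25.
Left endpoints: 0.5, 1.75, 3.25.
f(0.5) = 2/7, f(1.75) = 4/19, f(3.25) = 0.16.
Sum = Σ Δx_i · f(x_i).
Sum ≈ 1.1929.

1.1929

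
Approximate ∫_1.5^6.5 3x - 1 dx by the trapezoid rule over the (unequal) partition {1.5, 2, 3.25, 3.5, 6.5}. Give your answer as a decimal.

55

Subinterval widths: 0.5, 1.25, 0.25, 3.
f(1.5) = 3.5, f(2) = 5, f(3.25) = 8.75, f(3.5) = 9.5, f(6.5) = 18.5.
On each subinterval the trapezoid contributes (Δx_i/2)·[f(x_{i-1}) + f(x_i)].
Sum = 55.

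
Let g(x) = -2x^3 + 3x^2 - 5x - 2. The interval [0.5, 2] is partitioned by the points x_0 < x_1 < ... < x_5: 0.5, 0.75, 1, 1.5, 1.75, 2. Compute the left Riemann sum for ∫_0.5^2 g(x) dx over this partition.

Subinterval widths: 0.25, 0.25, 0.5, 0.25, 0.25.
Left endpoints: 0.5, 0.75, 1, 1.5, 1.75.
g(0.5) = -4, g(0.75) = -4.90625, g(1) = -6, g(1.5) = -9.5, g(1.75) = -12.28125.
Sum = Σ Δx_i · g(x_i).
Sum = -10.671875.

-10.671875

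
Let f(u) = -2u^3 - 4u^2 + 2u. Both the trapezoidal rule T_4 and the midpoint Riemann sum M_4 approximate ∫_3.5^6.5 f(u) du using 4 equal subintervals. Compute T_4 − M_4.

T_4 = -1106.0625.
M_4 = -1091.71875.
T_4 − M_4 = -14.34375.

-14.34375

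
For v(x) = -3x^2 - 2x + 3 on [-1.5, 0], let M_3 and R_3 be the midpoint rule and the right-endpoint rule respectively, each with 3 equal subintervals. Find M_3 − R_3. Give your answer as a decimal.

M_3 = 3.46875.
R_3 = 4.125.
M_3 − R_3 = -0.65625.

-0.65625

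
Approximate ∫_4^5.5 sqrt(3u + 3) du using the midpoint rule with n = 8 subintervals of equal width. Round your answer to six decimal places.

Δu = (5.5 − 4)/8 = 0.1875.
Midpoints: 4.09375, 4.28125, 4.46875, 4.65625, 4.84375, 5.03125, 5.21875, 5.40625.
f(4.09375) ≈ 3.909124, f(4.28125) ≈ 3.980421, f(4.46875) ≈ 4.050463, f(4.65625) ≈ 4.119314, f(4.84375) ≈ 4.187034, f(5.03125) ≈ 4.253675, f(5.21875) ≈ 4.319288, f(5.40625) ≈ 4.383919.
Sum = Δu · [f(4.09375) + f(4.28125) + f(4.46875) + ...].
Sum ≈ 6.225607.

6.225607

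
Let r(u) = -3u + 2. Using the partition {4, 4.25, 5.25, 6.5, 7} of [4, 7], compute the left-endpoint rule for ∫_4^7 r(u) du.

-39.1875

Subinterval widths: 0.25, 1, 1.25, 0.5.
Left endpoints: 4, 4.25, 5.25, 6.5.
r(4) = -10, r(4.25) = -10.75, r(5.25) = -13.75, r(6.5) = -17.5.
Sum = Σ Δu_i · r(u_i).
Sum = -39.1875.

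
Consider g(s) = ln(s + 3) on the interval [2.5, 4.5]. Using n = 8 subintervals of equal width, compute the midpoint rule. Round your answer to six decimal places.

Δs = (4.5 − 2.5)/8 = 0.25.
Midpoints: 2.625, 2.875, 3.125, 3.375, 3.625, 3.875, 4.125, 4.375.
g(2.625) ≈ 1.727221, g(2.875) ≈ 1.770706, g(3.125) ≈ 1.812379, g(3.375) ≈ 1.852384, g(3.625) ≈ 1.890850, g(3.875) ≈ 1.927892, g(4.125) ≈ 1.963610, g(4.375) ≈ 1.998096.
Sum = Δs · [g(2.625) + g(2.875) + g(3.125) + ...].
Sum ≈ 3.735784.

3.735784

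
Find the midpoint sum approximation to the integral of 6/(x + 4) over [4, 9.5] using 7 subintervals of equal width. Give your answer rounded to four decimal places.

3.1379

Δx = (9.5 − 4)/7 = 11/14.
Midpoints: 123/28, 145/28, 167/28, 6.75, 211/28, 233/28, 255/28.
f(123/28) = 168/235, f(145/28) = 168/257, f(167/28) = 56/93, f(6.75) = 24/43, f(211/28) = 168/323, f(233/28) = 56/115, f(255/28) = 168/367.
Sum = Δx · [f(123/28) + f(145/28) + f(167/28) + ...].
Sum ≈ 3.1379.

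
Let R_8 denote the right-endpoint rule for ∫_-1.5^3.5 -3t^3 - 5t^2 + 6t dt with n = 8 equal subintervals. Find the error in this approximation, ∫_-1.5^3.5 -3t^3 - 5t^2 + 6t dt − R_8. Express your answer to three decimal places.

54.167

Exact integral: ∫_-1.5^3.5 f(t) dt ≈ -155.83333.
R_8 = -210.
Error ≈ -155.83333 − (-210) ≈ 54.167.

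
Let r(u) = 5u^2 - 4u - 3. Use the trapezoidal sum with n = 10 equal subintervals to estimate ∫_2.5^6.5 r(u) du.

348.2

Δu = (6.5 − 2.5)/10 = 0.4.
r(2.5) = 18.25, r(2.9) = 27.45, r(3.3) = 38.25, r(3.7) = 50.65, r(4.1) = 64.65, r(4.5) = 80.25, r(4.9) = 97.45, r(5.3) = 116.25, r(5.7) = 136.65, r(6.1) = 158.65, r(6.5) = 182.25.
T_10 = (Δu/2)·[r(u_0) + 2r(u_1) + ... + 2r(u_{9}) + r(u_10)].
Sum = 348.2.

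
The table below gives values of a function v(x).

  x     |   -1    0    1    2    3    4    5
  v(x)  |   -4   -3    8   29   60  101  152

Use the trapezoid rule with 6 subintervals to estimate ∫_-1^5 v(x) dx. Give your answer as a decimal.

Δx = 1.
T_6 = (1/2)·[(-4) + 2·(-3) + 2·8 + 2·29 + 2·60 + 2·101 + 152] = 269.

269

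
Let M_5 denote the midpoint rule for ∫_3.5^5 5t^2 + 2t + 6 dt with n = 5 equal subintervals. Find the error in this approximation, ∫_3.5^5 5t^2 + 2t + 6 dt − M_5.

0.05625

Exact integral: ∫_3.5^5 f(t) dt = 158.625.
M_5 = 158.56875.
Error = 158.625 − 158.56875 = 0.05625.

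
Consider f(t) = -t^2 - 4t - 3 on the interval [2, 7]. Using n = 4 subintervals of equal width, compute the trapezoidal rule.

-217.96875

Δt = (7 − 2)/4 = 1.25.
f(2) = -15, f(3.25) = -26.5625, f(4.5) = -41.25, f(5.75) = -59.0625, f(7) = -80.
T_4 = (Δt/2)·[f(t_0) + 2f(t_1) + 2f(t_2) + 2f(t_3) + f(t_4)].
Sum = -217.96875.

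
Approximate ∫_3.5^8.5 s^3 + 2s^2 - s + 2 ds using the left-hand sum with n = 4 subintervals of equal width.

Δs = (8.5 − 3.5)/4 = 1.25.
Left endpoints: 3.5, 4.75, 6, 7.25.
f(3.5) = 65.875, f(4.75) = 149.546875, f(6) = 284, f(7.25) = 480.953125.
Sum = Δs · [f(3.5) + f(4.75) + f(6) + f(7.25)].
Sum = 1225.46875.

1225.46875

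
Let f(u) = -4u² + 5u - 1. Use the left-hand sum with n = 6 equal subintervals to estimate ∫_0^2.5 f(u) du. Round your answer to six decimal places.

Δu = (2.5 − 0)/6 = 5/12.
Left endpoints: 0, 5/12, 5/6, 1.25, 5/3, 25/12.
f(0) = -1, f(5/12) = 7/18, f(5/6) = 7/18, f(1.25) = -1, f(5/3) = -34/9, f(25/12) = -143/18.
Sum = Δu · [f(0) + f(5/12) + f(5/6) + ...].
Sum ≈ -5.393519.

-5.393519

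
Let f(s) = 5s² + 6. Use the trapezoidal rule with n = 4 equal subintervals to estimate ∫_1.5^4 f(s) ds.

116.85546875

Δs = (4 − 1.5)/4 = 0.625.
f(1.5) = 17.25, f(2.125) = 28.578125, f(2.75) = 43.8125, f(3.375) = 62.953125, f(4) = 86.
T_4 = (Δs/2)·[f(s_0) + 2f(s_1) + 2f(s_2) + 2f(s_3) + f(s_4)].
Sum = 116.85546875.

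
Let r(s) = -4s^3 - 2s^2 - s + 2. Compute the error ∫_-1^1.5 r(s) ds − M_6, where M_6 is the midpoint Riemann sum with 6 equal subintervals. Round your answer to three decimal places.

-0.181

Exact integral: ∫_-1^1.5 r(s) ds ≈ -2.60417.
M_6 ≈ -2.42332.
Error ≈ -2.60417 − (-2.42332) ≈ -0.181.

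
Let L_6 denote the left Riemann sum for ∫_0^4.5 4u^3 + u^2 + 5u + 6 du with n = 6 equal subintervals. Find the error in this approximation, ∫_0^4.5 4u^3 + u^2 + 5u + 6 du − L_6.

Exact integral: ∫_0^4.5 f(u) du = 518.0625.
L_6 = 377.15625.
Error = 518.0625 − 377.15625 = 140.90625.

140.90625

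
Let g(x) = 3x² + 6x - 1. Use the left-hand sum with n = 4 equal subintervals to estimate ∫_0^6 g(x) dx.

Δx = (6 − 0)/4 = 1.5.
Left endpoints: 0, 1.5, 3, 4.5.
g(0) = -1, g(1.5) = 14.75, g(3) = 44, g(4.5) = 86.75.
Sum = Δx · [g(0) + g(1.5) + g(3) + g(4.5)].
Sum = 216.75.

216.75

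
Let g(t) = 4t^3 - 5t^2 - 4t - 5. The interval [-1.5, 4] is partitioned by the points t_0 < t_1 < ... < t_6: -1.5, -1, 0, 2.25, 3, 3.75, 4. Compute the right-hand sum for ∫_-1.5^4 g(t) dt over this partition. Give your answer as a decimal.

Subinterval widths: 0.5, 1, 2.25, 0.75, 0.75, 0.25.
Right endpoints: -1, 0, 2.25, 3, 3.75, 4.
g(-1) = -10, g(0) = -5, g(2.25) = 6.25, g(3) = 46, g(3.75) = 120.625, g(4) = 155.
Sum = Σ Δt_i · g(t_i).
Sum = 167.78125.

167.78125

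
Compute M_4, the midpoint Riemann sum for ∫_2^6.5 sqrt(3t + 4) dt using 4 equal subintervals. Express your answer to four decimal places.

18.2970

Δt = (6.5 − 2)/4 = 1.125.
Midpoints: 2.5625, 3.6875, 4.8125, 5.9375.
f(2.5625) ≈ 3.4187, f(3.6875) ≈ 3.8810, f(4.8125) ≈ 4.2939, f(5.9375) ≈ 4.6704.
Sum = Δt · [f(2.5625) + f(3.6875) + f(4.8125) + f(5.9375)].
Sum ≈ 18.2970.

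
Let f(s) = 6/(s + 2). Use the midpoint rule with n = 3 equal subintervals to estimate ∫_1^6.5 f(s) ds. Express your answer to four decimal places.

6.1721

Δs = (6.5 − 1)/3 = 11/6.
Midpoints: 23/12, 3.75, 67/12.
f(23/12) = 72/47, f(3.75) = 24/23, f(67/12) = 72/91.
Sum = Δs · [f(23/12) + f(3.75) + f(67/12)].
Sum ≈ 6.1721.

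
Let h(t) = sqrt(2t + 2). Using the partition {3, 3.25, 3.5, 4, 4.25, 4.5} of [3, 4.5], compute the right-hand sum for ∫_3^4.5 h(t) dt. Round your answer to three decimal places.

Subinterval widths: 0.25, 0.25, 0.5, 0.25, 0.25.
Right endpoints: 3.25, 3.5, 4, 4.25, 4.5.
h(3.25) ≈ 2.915, h(3.5) ≈ 3.000, h(4) ≈ 3.162, h(4.25) ≈ 3.240, h(4.5) ≈ 3.317.
Sum = Σ Δt_i · h(t_i).
Sum ≈ 4.699.

4.699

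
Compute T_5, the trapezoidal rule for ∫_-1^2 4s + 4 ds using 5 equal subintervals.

Δs = (2 − (-1))/5 = 0.6.
f(-1) = 0, f(-0.4) = 2.4, f(0.2) = 4.8, f(0.8) = 7.2, f(1.4) = 9.6, f(2) = 12.
T_5 = (Δs/2)·[f(s_0) + 2f(s_1) + ... + 2f(s_{4}) + f(s_5)].
Sum = 18.

18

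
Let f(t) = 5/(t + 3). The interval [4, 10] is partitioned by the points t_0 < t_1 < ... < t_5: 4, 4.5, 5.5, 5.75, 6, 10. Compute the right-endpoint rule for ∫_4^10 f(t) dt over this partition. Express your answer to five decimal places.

Subinterval widths: 0.5, 1, 0.25, 0.25, 4.
Right endpoints: 4.5, 5.5, 5.75, 6, 10.
f(4.5) = 2/3, f(5.5) = 10/17, f(5.75) = 4/7, f(6) = 5/9, f(10) = 5/13.
Sum = Σ Δt_i · f(t_i).
Sum ≈ 2.74178.

2.74178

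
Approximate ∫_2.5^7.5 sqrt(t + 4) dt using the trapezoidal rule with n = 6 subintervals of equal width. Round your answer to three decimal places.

Δt = (7.5 − 2.5)/6 = 5/6.
f(2.5) ≈ 2.550, f(10/3) ≈ 2.708, f(25/6) ≈ 2.858, f(5) ≈ 3.000, f(35/6) ≈ 3.136, f(20/3) ≈ 3.266, f(7.5) ≈ 3.391.
T_6 = (Δt/2)·[f(t_0) + 2f(t_1) + ... + 2f(t_{5}) + f(t_6)].
Sum ≈ 14.948.

14.948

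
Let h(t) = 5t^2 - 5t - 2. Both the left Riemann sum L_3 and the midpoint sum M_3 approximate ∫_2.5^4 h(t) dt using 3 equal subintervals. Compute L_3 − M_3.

L_3 = 43.25.
M_3 = 53.09375.
L_3 − M_3 = -9.84375.

-9.84375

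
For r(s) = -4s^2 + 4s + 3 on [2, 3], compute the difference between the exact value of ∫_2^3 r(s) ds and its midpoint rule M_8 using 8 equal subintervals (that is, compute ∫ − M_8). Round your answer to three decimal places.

-0.005

Exact integral: ∫_2^3 r(s) ds ≈ -12.33333.
M_8 = -12.328125.
Error ≈ -12.33333 − (-12.328125) ≈ -0.005.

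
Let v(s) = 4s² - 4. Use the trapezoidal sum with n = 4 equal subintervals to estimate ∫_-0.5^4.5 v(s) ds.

Δs = (4.5 − (-0.5))/4 = 1.25.
v(-0.5) = -3, v(0.75) = -1.75, v(2) = 12, v(3.25) = 38.25, v(4.5) = 77.
T_4 = (Δs/2)·[v(s_0) + 2v(s_1) + 2v(s_2) + 2v(s_3) + v(s_4)].
Sum = 106.875.

106.875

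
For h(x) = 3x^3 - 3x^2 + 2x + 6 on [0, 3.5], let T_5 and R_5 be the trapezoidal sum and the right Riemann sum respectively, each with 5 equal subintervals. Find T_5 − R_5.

T_5 = 106.56625.
R_5 = 141.1725.
T_5 − R_5 = -34.60625.

-34.60625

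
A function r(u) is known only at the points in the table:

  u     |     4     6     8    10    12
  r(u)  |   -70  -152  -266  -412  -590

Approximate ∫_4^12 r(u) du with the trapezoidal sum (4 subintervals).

Δu = 2.
T_4 = (2/2)·[(-70) + 2·(-152) + 2·(-266) + 2·(-412) + (-590)] = -2320.

-2320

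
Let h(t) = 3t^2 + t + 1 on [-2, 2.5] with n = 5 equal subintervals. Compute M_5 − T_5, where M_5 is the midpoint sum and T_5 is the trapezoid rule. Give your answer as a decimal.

-2.73375

M_5 = 28.33875.
T_5 = 31.0725.
M_5 − T_5 = -2.73375.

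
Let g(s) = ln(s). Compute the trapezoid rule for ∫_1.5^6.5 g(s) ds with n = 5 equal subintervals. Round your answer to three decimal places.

6.517

Δs = (6.5 − 1.5)/5 = 1.
g(1.5) ≈ 0.405, g(2.5) ≈ 0.916, g(3.5) ≈ 1.253, g(4.5) ≈ 1.504, g(5.5) ≈ 1.705, g(6.5) ≈ 1.872.
T_5 = (Δs/2)·[g(s_0) + 2g(s_1) + ... + 2g(s_{4}) + g(s_5)].
Sum ≈ 6.517.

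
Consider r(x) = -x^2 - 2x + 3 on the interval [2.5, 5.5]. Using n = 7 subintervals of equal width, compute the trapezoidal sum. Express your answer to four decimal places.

Δx = (5.5 − 2.5)/7 = 3/7.
r(2.5) = -8.25, r(41/14) = -2241/196, r(47/14) = -2937/196, r(53/14) = -3705/196, r(59/14) = -4545/196, r(65/14) = -5457/196, r(71/14) = -6441/196, r(5.5) = -38.25.
T_7 = (Δx/2)·[r(x_0) + 2r(x_1) + ... + 2r(x_{6}) + r(x_7)].
Sum ≈ -65.3418.

-65.3418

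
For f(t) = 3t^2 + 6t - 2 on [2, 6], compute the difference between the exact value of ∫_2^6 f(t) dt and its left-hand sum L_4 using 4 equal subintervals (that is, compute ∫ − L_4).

Exact integral: ∫_2^6 f(t) dt = 296.
L_4 = 238.
Error = 296 − 238 = 58.

58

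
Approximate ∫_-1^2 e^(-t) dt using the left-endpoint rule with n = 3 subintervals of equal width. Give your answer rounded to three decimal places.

4.086

Δt = (2 − (-1))/3 = 1.
Left endpoints: -1, 0, 1.
f(-1) ≈ 2.718, f(0) ≈ 1.000, f(1) ≈ 0.368.
Sum = Δt · [f(-1) + f(0) + f(1)].
Sum ≈ 4.086.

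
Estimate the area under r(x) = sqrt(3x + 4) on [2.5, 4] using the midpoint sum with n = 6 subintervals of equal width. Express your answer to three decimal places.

Δx = (4 − 2.5)/6 = 0.25.
Midpoints: 2.625, 2.875, 3.125, 3.375, 3.625, 3.875.
r(2.625) ≈ 3.446, r(2.875) ≈ 3.553, r(3.125) ≈ 3.657, r(3.375) ≈ 3.758, r(3.625) ≈ 3.857, r(3.875) ≈ 3.953.
Sum = Δx · [r(2.625) + r(2.875) + r(3.125) + ...].
Sum ≈ 5.556.

5.556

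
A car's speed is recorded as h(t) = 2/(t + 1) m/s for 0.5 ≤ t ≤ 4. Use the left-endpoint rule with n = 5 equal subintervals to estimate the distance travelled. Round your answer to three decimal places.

2.767

Δt = (4 − 0.5)/5 = 0.7.
Left endpoints: 0.5, 1.2, 1.9, 2.6, 3.3.
h(0.5) = 4/3, h(1.2) = 10/11, h(1.9) = 20/29, h(2.6) = 5/9, h(3.3) = 20/43.
Sum = Δt · [h(0.5) + h(1.2) + h(1.9) + h(2.6) + h(3.3)].
Sum ≈ 2.767.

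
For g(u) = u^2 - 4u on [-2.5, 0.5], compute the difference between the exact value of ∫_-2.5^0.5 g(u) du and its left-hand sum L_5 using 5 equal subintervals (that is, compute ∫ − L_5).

-5.58

Exact integral: ∫_-2.5^0.5 g(u) du = 17.25.
L_5 = 22.83.
Error = 17.25 − 22.83 = -5.58.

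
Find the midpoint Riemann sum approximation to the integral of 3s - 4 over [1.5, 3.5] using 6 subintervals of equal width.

7

Δs = (3.5 − 1.5)/6 = 1/3.
Midpoints: 5/3, 2, 7/3, 8/3, 3, 10/3.
f(5/3) = 1, f(2) = 2, f(7/3) = 3, f(8/3) = 4, f(3) = 5, f(10/3) = 6.
Sum = Δs · [f(5/3) + f(2) + f(7/3) + ...].
Sum = 7.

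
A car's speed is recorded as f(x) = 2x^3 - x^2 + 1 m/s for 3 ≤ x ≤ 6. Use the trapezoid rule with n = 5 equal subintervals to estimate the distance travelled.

552.18

Δx = (6 − 3)/5 = 0.6.
f(3) = 46, f(3.6) = 81.352, f(4.2) = 131.536, f(4.8) = 199.144, f(5.4) = 286.768, f(6) = 397.
T_5 = (Δx/2)·[f(x_0) + 2f(x_1) + ... + 2f(x_{4}) + f(x_5)].
Sum = 552.18.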